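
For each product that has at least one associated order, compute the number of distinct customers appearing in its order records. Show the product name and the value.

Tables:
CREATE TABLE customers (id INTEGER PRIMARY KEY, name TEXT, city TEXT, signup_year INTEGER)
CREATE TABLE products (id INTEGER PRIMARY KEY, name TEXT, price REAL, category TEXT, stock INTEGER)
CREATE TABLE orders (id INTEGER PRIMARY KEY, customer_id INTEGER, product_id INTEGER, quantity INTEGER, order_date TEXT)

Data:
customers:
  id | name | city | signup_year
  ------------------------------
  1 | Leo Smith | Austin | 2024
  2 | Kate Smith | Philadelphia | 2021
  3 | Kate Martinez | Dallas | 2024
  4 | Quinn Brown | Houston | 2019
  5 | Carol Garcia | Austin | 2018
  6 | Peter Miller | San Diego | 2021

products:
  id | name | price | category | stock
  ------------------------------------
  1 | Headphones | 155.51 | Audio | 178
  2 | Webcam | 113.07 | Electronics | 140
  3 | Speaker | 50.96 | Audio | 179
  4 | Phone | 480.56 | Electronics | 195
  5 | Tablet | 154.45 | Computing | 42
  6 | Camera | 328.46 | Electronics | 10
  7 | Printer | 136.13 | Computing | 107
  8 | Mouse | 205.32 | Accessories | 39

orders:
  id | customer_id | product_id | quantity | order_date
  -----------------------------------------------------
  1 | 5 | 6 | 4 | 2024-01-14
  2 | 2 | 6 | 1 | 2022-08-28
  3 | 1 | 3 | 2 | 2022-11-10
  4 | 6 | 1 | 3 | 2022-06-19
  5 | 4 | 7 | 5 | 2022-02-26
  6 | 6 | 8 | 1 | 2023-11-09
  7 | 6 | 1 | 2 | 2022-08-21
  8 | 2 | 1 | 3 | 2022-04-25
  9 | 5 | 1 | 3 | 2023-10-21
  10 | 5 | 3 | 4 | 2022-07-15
SELECT p.name, COUNT(DISTINCT c.customer_id) AS distinct_customer_count FROM orders c JOIN products p ON c.product_id = p.id GROUP BY p.id, p.name

Execution result:
name | distinct_customer_count
Headphones | 3
Speaker | 2
Camera | 2
Printer | 1
Mouse | 1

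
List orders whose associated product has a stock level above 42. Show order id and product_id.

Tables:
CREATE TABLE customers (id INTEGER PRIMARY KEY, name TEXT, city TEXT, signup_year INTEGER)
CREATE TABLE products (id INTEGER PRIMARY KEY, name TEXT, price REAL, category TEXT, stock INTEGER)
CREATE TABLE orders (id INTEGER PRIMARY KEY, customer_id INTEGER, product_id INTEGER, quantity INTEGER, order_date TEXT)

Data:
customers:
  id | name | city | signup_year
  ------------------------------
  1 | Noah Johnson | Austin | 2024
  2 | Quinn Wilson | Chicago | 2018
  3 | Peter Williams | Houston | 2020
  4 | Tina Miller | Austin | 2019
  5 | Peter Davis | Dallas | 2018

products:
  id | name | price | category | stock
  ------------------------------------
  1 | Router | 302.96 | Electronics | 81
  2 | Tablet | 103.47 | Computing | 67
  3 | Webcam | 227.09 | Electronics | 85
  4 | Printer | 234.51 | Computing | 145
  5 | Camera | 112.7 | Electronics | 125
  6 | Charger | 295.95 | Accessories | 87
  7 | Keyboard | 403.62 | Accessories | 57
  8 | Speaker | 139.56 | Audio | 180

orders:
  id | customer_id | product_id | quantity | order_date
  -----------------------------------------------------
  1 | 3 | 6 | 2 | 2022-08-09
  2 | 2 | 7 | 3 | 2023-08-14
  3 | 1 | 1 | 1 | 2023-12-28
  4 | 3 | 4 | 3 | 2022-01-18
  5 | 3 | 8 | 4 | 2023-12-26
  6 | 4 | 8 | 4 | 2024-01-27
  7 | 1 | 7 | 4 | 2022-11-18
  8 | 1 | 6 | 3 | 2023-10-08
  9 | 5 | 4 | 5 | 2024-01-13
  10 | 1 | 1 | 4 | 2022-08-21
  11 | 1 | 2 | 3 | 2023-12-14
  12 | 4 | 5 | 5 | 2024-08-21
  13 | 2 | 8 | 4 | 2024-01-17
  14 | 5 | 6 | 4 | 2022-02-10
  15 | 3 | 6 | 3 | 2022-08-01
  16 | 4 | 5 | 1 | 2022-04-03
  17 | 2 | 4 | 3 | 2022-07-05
SELECT id, product_id FROM orders WHERE product_id IN (SELECT id FROM products WHERE stock > 42)

Execution result:
id | product_id
1 | 6
2 | 7
3 | 1
4 | 4
5 | 8
6 | 8
7 | 7
8 | 6
9 | 4
10 | 1
11 | 2
12 | 5
13 | 8
14 | 6
15 | 6
16 | 5
17 | 4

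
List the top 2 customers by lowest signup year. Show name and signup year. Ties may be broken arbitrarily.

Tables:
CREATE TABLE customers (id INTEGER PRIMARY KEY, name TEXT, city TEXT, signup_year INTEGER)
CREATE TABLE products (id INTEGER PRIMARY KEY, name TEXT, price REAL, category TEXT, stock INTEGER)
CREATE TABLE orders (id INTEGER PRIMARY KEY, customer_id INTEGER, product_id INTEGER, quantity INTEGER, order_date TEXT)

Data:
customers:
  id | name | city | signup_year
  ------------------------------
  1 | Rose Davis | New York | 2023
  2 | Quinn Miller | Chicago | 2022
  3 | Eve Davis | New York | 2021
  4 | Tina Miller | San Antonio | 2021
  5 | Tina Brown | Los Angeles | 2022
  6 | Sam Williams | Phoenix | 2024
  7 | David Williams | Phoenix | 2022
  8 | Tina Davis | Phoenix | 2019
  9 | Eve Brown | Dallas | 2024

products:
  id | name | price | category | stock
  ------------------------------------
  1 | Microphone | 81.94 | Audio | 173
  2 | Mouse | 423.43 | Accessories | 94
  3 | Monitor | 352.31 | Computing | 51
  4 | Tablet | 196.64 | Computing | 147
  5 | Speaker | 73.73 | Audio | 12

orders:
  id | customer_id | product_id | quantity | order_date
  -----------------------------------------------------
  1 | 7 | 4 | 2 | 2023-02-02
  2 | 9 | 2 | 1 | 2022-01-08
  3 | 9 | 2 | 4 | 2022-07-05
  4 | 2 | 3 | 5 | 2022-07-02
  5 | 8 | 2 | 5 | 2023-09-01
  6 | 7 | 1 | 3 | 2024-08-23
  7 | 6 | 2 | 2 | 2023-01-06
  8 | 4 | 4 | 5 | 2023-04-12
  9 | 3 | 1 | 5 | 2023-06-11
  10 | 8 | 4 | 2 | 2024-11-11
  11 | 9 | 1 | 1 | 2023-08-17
SELECT name, signup_year FROM customers ORDER BY signup_year ASC LIMIT 2

Execution result:
name | signup_year
Tina Davis | 2019
Eve Davis | 2021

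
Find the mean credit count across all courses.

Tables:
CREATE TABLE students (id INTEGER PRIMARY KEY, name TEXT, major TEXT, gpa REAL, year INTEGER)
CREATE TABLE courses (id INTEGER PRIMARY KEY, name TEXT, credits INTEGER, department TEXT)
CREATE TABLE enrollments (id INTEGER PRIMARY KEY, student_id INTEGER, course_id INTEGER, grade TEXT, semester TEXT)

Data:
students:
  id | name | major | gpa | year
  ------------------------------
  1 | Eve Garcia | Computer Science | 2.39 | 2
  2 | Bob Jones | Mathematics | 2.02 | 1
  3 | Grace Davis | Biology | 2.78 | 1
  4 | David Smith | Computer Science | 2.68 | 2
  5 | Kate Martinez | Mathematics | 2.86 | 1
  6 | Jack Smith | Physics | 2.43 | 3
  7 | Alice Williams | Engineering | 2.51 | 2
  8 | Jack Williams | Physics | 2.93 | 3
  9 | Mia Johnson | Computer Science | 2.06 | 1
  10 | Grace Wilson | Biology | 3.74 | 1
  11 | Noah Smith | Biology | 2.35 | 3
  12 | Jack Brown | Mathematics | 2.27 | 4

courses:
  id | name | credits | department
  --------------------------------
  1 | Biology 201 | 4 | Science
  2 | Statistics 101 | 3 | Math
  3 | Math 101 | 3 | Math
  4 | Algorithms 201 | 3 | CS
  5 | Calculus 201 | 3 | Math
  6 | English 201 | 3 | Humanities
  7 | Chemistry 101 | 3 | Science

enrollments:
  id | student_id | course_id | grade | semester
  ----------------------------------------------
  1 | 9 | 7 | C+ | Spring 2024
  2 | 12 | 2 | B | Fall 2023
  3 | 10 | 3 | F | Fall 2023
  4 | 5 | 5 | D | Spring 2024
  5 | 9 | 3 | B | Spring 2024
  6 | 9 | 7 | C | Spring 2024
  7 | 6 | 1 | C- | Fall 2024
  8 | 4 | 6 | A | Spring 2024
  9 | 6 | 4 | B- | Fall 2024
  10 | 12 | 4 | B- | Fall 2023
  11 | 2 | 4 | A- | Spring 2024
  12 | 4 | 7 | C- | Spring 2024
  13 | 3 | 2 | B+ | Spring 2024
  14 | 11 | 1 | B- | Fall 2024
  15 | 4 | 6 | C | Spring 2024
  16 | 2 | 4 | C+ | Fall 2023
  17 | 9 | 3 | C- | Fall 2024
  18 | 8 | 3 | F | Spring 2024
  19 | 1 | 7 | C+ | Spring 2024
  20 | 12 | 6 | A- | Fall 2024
SELECT AVG(credits) FROM courses

Execution result:
3.14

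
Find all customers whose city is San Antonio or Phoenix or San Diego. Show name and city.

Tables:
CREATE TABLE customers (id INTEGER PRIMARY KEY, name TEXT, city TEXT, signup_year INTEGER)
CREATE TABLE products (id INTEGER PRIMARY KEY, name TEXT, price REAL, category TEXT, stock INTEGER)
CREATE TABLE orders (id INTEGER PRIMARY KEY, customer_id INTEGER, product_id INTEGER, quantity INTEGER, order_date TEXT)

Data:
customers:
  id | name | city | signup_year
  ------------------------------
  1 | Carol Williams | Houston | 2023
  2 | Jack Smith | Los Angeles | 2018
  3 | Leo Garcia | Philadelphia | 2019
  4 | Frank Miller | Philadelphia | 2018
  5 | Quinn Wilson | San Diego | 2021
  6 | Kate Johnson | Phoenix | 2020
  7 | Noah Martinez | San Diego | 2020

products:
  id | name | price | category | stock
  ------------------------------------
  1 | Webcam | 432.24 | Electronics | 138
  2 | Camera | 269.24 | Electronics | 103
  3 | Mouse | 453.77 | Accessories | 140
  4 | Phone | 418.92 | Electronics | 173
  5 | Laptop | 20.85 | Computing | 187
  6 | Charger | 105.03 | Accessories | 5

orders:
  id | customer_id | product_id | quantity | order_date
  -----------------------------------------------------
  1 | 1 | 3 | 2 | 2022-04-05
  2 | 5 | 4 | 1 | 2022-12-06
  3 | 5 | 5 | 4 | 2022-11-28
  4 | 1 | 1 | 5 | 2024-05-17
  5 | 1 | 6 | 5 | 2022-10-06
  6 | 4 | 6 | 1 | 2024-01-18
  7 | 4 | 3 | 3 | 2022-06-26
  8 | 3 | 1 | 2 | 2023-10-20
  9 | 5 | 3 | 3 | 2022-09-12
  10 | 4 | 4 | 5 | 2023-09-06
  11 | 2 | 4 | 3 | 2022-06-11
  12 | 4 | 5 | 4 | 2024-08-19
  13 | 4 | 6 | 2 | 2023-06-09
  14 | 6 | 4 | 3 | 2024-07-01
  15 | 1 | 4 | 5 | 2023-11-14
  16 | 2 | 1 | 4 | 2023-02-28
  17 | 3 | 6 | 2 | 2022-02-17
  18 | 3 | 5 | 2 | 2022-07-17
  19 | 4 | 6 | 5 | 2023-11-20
SELECT name, city FROM customers WHERE city IN ('San Antonio', 'Phoenix', 'San Diego')

Execution result:
name | city
Quinn Wilson | San Diego
Kate Johnson | Phoenix
Noah Martinez | San Diego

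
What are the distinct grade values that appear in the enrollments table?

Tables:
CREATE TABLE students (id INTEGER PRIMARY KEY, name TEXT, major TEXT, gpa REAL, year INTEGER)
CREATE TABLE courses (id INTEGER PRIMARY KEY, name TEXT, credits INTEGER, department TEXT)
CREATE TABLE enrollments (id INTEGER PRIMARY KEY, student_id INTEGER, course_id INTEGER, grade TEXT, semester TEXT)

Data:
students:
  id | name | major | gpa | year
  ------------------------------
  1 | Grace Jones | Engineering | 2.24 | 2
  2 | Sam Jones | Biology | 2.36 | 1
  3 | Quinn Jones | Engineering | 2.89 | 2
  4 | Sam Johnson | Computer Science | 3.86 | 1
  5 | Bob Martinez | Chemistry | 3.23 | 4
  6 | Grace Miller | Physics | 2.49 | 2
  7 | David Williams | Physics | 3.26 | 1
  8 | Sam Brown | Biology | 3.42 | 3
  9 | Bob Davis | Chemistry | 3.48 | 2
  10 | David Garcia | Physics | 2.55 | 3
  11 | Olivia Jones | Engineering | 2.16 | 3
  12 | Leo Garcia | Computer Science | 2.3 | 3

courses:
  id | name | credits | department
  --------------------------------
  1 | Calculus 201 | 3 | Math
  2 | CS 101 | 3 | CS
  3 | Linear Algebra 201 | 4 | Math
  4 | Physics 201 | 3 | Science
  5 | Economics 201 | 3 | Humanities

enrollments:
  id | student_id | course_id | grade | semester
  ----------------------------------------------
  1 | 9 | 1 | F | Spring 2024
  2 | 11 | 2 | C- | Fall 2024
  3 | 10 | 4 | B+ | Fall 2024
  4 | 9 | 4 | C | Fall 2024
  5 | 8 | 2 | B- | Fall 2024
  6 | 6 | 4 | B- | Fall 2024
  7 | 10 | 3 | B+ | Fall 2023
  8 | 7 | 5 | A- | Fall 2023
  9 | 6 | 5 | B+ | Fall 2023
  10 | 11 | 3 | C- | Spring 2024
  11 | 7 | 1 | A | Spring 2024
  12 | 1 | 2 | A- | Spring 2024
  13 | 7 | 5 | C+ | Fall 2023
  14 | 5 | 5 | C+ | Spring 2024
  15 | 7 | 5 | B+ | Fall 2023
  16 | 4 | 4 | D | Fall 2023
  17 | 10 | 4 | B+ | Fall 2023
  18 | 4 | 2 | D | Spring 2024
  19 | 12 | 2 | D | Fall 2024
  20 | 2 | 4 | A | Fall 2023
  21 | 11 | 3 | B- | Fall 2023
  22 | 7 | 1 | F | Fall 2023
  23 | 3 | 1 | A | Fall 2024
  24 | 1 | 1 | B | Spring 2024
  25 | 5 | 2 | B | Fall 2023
SELECT DISTINCT grade FROM enrollments

Execution result:
grade
F
C-
B+
C
B-
A-
A
C+
D
B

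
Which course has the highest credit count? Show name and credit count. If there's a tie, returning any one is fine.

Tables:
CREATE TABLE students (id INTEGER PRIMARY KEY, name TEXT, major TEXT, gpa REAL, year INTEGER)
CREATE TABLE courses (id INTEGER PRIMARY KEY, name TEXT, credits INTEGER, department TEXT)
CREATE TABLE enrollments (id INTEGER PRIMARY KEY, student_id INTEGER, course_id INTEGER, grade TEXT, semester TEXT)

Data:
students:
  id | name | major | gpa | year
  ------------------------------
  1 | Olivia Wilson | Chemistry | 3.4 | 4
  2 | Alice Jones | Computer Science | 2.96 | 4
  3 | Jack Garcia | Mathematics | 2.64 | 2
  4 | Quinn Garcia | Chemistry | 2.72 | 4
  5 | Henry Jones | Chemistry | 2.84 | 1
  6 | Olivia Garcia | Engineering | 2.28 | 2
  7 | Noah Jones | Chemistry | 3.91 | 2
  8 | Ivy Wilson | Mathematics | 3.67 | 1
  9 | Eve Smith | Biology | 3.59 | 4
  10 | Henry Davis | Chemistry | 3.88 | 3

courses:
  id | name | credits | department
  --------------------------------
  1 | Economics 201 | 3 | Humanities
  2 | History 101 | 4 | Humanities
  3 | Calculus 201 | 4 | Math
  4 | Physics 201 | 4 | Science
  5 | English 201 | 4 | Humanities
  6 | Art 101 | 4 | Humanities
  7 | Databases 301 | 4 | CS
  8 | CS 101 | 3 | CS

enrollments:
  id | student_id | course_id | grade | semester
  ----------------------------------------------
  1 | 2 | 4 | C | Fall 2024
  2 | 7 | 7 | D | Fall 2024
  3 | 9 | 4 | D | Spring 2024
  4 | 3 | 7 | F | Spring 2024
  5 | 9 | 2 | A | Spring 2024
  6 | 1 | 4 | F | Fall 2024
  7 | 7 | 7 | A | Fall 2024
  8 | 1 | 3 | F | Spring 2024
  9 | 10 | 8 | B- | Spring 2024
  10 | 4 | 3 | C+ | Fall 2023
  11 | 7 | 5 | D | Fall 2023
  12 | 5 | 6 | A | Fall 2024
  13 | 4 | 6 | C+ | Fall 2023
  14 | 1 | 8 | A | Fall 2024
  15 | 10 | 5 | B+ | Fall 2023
SELECT name, credits FROM courses ORDER BY credits DESC LIMIT 1

Execution result:
name | credits
History 101 | 4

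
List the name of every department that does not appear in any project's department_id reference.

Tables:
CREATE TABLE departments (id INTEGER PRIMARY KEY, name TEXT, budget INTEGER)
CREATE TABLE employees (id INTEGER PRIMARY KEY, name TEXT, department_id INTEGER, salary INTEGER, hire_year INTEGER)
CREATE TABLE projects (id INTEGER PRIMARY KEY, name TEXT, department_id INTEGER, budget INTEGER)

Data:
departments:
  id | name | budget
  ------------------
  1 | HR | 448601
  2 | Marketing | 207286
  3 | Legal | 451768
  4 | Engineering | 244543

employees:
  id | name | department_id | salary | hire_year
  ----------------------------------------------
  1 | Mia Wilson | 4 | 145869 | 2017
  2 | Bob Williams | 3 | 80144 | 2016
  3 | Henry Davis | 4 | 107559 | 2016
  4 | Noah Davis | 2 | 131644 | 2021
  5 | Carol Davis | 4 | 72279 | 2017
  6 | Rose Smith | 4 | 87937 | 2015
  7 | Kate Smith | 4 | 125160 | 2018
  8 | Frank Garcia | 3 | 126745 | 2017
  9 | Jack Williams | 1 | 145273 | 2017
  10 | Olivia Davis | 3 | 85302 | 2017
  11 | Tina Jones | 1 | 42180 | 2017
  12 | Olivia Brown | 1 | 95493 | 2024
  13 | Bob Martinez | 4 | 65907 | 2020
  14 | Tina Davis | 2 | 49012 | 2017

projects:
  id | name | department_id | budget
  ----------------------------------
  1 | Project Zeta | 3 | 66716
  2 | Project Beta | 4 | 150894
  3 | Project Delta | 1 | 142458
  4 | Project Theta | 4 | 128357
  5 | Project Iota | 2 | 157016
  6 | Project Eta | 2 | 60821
SELECT p.name FROM departments p LEFT JOIN projects c ON c.department_id = p.id WHERE c.id IS NULL

Execution result:
(no rows)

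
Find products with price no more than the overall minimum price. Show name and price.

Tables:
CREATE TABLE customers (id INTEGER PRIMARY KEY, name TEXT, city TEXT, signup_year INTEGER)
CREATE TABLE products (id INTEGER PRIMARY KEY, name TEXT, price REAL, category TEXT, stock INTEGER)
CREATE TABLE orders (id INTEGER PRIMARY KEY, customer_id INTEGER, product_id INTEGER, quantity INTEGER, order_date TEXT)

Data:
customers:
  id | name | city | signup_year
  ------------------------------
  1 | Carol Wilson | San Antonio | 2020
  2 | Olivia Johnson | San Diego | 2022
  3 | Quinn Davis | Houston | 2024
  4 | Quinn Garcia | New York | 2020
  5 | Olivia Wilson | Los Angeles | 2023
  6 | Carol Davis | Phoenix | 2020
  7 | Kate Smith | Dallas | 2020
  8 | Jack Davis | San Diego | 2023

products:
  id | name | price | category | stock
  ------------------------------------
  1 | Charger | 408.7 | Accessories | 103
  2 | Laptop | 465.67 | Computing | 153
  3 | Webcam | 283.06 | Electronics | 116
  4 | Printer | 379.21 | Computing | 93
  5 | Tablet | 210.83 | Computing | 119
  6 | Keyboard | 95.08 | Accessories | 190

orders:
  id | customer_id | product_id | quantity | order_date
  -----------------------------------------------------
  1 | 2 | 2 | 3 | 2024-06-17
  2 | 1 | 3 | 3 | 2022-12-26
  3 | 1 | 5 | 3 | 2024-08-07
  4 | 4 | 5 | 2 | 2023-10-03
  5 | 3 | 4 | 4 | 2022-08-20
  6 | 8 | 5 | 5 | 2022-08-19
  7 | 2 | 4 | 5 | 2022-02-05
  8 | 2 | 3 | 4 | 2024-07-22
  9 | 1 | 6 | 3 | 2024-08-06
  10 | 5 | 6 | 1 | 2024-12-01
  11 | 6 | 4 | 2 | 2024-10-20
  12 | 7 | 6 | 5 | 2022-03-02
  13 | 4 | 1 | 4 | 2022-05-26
SELECT name, price FROM products WHERE price <= (SELECT MIN(price) FROM products)

Execution result:
name | price
Keyboard | 95.08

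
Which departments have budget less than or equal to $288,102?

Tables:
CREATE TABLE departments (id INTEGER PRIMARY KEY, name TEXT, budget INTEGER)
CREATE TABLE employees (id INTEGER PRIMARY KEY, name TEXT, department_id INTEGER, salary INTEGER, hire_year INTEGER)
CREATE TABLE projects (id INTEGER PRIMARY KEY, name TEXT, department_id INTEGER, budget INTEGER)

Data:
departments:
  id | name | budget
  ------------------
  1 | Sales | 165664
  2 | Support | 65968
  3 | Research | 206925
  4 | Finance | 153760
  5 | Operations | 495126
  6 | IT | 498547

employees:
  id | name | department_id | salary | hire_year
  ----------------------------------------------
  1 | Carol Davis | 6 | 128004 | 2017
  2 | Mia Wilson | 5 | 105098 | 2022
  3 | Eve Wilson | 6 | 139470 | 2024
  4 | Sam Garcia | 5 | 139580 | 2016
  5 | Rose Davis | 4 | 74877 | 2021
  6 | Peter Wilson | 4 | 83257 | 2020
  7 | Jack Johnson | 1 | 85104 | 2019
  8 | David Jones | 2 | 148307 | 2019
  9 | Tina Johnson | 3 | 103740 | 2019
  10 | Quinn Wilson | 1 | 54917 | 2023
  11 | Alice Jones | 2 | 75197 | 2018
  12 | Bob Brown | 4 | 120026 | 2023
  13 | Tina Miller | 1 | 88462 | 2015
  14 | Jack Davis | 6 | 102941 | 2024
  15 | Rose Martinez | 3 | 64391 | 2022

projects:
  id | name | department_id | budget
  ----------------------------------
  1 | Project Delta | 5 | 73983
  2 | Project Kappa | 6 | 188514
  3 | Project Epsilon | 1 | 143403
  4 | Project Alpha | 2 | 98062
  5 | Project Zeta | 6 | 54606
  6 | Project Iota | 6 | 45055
SELECT name, budget FROM departments WHERE budget <= 288102

Execution result:
name | budget
Sales | 165664
Support | 65968
Research | 206925
Finance | 153760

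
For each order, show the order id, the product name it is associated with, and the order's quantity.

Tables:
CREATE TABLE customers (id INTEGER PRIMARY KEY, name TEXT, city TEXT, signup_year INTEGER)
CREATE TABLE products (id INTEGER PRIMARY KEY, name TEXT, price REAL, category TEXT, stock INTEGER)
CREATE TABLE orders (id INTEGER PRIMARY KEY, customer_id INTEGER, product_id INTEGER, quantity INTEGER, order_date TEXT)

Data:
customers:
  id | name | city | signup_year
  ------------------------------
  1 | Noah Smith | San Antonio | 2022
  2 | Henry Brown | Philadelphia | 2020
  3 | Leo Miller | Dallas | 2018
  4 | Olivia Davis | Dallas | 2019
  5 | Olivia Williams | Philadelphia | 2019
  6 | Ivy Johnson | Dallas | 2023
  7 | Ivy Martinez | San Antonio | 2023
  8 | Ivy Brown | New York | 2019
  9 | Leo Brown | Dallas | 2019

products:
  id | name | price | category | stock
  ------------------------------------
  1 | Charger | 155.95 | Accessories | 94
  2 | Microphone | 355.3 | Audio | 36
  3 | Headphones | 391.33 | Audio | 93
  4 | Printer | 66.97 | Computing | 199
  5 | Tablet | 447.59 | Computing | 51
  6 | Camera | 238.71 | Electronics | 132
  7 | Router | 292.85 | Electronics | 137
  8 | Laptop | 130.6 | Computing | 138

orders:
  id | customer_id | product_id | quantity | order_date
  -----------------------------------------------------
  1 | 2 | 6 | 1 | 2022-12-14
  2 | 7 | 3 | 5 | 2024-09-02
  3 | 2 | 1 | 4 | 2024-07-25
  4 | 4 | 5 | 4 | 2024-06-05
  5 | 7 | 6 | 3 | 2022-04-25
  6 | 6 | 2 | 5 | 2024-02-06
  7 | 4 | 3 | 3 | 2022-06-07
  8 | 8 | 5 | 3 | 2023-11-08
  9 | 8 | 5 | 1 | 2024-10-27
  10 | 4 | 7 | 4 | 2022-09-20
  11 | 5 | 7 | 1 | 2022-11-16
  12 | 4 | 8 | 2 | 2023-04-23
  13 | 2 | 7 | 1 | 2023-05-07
SELECT c.id, p.name AS product, c.quantity FROM orders c JOIN products p ON c.product_id = p.id

Execution result:
id | product | quantity
1 | Camera | 1
2 | Headphones | 5
3 | Charger | 4
4 | Tablet | 4
5 | Camera | 3
6 | Microphone | 5
7 | Headphones | 3
8 | Tablet | 3
9 | Tablet | 1
10 | Router | 4
11 | Router | 1
12 | Laptop | 2
13 | Router | 1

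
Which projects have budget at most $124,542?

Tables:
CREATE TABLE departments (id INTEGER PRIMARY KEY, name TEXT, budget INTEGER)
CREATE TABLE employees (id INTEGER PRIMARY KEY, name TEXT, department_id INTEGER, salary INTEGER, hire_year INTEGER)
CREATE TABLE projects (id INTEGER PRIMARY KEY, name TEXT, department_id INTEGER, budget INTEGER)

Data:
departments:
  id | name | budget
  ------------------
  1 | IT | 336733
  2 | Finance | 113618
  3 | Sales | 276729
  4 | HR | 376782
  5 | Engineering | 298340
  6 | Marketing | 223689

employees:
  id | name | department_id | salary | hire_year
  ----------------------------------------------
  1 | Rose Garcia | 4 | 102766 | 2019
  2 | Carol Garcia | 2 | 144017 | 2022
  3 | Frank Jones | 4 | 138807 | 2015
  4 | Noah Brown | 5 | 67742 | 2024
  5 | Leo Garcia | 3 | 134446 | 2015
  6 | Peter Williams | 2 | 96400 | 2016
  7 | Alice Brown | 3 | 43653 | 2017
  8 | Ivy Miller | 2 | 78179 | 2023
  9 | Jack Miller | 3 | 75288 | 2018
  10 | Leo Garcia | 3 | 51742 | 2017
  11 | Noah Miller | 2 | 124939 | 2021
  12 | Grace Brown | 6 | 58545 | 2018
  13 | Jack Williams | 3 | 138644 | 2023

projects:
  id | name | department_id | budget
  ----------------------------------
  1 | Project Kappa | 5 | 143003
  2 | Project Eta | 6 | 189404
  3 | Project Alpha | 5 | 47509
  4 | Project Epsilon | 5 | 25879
SELECT name, budget FROM projects WHERE budget <= 124542

Execution result:
name | budget
Project Alpha | 47509
Project Epsilon | 25879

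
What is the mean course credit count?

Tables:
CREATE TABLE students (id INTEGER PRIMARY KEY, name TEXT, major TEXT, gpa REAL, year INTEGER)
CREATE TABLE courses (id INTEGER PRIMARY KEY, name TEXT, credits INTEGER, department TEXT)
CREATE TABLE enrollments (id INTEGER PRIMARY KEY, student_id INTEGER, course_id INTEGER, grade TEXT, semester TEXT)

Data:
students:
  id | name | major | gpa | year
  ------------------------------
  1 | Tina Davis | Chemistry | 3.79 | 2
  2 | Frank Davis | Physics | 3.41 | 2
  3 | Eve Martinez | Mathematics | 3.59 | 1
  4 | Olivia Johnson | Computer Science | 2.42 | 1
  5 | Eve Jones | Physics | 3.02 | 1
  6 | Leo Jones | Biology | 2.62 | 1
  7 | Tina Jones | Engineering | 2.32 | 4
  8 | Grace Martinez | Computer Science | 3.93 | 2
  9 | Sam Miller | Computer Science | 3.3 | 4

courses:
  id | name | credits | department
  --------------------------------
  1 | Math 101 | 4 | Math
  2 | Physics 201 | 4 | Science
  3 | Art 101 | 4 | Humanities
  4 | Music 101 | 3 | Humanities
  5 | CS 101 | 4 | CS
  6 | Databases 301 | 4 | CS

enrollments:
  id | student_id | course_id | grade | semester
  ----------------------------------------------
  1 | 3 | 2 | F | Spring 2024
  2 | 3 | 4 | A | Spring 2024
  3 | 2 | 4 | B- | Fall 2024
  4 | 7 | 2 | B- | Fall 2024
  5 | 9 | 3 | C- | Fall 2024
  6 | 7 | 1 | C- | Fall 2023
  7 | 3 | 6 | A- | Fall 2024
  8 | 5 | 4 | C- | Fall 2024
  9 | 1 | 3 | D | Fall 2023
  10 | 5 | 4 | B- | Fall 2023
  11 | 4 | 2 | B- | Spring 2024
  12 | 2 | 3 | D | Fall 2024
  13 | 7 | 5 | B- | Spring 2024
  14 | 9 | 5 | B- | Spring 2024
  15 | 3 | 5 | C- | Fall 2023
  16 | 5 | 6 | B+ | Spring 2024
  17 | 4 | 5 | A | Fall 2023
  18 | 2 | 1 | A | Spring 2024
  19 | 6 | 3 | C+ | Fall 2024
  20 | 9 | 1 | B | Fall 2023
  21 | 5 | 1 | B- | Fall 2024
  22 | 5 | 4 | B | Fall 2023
SELECT AVG(credits) FROM courses

Execution result:
3.83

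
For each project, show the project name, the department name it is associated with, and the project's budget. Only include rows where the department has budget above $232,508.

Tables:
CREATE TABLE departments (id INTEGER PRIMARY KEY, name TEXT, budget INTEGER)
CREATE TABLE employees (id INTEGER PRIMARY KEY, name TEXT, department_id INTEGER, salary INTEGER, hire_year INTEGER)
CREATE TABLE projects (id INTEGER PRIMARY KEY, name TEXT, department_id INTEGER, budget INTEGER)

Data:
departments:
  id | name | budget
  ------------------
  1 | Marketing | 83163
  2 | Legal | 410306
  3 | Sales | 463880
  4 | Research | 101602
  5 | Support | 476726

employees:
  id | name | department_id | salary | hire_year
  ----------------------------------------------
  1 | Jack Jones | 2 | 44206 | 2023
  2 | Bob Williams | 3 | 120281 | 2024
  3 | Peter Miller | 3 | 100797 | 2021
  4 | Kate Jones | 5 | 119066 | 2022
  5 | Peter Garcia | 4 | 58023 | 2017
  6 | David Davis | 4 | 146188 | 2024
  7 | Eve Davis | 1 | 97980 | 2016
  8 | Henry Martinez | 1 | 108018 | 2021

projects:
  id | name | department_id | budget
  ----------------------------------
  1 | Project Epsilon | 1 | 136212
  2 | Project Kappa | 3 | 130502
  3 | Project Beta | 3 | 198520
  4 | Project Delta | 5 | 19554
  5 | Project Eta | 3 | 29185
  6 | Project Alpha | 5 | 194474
SELECT c.name, p.name AS department, c.budget FROM projects c JOIN departments p ON c.department_id = p.id WHERE p.budget > 232508

Execution result:
name | department | budget
Project Kappa | Sales | 130502
Project Beta | Sales | 198520
Project Delta | Support | 19554
Project Eta | Sales | 29185
Project Alpha | Support | 194474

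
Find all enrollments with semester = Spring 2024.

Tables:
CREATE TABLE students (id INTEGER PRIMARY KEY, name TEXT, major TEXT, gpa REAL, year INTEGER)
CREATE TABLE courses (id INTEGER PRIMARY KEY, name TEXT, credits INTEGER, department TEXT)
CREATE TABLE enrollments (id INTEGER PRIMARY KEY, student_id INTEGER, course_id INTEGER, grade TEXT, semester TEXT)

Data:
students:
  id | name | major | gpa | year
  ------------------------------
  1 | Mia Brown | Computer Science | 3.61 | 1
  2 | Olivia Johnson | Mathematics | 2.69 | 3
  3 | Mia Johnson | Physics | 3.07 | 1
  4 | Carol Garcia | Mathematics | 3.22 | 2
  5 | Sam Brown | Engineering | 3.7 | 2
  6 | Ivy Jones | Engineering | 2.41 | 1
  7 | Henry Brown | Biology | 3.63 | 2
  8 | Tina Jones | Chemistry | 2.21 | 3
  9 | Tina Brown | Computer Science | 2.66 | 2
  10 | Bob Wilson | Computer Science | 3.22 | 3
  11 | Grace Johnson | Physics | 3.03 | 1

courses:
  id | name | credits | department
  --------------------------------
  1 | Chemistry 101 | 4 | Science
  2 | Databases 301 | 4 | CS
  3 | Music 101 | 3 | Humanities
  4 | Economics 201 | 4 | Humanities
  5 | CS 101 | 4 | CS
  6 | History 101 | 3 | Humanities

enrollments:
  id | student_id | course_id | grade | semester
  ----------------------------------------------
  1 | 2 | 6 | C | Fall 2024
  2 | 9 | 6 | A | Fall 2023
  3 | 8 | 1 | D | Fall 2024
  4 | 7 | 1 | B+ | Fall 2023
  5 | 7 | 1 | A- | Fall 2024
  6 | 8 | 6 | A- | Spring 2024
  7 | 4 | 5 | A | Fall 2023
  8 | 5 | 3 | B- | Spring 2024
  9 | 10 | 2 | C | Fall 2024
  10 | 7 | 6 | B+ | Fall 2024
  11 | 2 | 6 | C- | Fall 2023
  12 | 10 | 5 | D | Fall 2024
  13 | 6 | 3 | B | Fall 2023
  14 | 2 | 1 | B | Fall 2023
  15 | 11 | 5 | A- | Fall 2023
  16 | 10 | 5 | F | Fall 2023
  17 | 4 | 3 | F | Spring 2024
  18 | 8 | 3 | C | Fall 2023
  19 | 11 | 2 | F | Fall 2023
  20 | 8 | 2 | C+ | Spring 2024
SELECT id, semester FROM enrollments WHERE semester = 'Spring 2024'

Execution result:
id | semester
6 | Spring 2024
8 | Spring 2024
17 | Spring 2024
20 | Spring 2024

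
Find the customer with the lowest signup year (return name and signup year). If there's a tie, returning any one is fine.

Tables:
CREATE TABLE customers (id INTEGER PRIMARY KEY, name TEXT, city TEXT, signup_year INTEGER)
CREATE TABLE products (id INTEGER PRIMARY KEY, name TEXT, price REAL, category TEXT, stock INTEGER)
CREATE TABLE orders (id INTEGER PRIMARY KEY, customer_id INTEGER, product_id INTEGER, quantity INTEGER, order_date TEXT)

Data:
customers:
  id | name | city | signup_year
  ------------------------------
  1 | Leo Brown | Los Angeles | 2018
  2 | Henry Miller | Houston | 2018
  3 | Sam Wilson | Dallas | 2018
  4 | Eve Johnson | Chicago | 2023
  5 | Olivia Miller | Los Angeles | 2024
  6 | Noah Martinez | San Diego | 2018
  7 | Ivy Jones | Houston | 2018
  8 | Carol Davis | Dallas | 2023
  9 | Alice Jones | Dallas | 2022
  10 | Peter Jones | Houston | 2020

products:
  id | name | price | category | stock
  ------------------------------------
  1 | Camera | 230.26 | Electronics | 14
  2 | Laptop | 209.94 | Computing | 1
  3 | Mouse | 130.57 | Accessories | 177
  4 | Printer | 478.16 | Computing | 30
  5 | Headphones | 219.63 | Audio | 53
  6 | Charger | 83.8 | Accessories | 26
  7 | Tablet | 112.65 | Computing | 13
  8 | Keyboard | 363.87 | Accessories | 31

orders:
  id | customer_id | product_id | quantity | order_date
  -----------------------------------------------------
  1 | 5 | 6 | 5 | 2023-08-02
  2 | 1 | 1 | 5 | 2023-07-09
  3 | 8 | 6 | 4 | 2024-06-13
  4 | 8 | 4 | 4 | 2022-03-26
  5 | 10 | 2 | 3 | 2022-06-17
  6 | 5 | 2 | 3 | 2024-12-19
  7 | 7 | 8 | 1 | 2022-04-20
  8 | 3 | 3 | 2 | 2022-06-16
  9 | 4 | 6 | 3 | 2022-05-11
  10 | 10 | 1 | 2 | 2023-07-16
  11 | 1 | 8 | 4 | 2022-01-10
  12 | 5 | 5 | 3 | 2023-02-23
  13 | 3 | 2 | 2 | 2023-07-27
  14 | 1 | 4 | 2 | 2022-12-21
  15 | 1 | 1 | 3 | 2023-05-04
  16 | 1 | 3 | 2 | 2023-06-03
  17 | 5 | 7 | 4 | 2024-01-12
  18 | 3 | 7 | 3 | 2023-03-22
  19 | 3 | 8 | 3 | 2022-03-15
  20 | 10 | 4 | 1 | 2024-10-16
SELECT name, signup_year FROM customers ORDER BY signup_year ASC LIMIT 1

Execution result:
name | signup_year
Leo Brown | 2018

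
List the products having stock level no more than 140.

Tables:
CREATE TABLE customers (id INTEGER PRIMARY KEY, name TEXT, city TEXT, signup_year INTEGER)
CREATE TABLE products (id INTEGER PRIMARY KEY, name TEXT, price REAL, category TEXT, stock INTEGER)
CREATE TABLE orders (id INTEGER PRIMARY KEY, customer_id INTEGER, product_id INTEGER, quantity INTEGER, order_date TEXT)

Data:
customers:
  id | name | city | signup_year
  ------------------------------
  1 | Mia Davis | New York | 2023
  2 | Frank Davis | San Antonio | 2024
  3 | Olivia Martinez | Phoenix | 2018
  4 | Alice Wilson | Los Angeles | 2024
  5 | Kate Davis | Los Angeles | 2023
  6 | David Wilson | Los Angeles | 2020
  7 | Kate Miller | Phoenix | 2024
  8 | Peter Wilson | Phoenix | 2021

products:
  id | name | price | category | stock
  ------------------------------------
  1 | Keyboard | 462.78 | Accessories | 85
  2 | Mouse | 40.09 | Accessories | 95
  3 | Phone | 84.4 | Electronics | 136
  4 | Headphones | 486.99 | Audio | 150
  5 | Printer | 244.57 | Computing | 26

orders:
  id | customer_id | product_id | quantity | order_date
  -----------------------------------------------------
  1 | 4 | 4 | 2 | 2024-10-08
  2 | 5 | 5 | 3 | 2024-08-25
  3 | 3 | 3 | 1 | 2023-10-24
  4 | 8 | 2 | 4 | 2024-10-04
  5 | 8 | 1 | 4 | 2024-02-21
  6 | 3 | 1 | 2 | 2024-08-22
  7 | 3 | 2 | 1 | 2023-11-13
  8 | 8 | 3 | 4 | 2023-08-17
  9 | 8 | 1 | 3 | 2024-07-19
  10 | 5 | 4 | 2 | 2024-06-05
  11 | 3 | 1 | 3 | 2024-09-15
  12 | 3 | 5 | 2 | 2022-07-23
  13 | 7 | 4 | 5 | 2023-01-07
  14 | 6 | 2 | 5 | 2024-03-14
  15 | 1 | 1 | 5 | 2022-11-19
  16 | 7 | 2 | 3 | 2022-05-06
SELECT name, stock FROM products WHERE stock <= 140

Execution result:
name | stock
Keyboard | 85
Mouse | 95
Phone | 136
Printer | 26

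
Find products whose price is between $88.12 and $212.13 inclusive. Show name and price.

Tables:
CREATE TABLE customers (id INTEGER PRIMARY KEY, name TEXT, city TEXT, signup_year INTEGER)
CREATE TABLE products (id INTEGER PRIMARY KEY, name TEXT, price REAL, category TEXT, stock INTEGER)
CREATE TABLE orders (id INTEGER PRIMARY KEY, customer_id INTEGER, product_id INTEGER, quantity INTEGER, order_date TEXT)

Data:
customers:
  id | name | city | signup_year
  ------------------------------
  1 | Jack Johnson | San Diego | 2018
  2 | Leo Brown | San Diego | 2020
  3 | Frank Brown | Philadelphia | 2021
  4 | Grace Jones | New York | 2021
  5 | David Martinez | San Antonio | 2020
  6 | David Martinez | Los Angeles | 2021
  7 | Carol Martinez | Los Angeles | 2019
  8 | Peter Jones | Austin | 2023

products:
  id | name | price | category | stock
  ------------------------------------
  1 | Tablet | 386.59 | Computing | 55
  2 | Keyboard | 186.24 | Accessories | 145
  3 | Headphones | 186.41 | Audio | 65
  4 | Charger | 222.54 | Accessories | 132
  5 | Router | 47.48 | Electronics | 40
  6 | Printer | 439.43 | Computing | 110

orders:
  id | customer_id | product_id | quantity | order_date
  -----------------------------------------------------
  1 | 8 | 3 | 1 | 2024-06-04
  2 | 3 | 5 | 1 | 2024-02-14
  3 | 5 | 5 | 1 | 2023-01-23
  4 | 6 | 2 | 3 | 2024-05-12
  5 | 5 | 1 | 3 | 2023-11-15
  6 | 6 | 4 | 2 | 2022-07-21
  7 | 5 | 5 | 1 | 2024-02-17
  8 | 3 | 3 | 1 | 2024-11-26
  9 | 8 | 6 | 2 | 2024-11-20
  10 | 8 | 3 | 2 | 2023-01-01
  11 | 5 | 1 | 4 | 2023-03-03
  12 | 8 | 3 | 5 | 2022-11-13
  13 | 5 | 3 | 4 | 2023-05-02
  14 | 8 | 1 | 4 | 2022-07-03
SELECT name, price FROM products WHERE price BETWEEN 88.12 AND 212.13

Execution result:
name | price
Keyboard | 186.24
Headphones | 186.41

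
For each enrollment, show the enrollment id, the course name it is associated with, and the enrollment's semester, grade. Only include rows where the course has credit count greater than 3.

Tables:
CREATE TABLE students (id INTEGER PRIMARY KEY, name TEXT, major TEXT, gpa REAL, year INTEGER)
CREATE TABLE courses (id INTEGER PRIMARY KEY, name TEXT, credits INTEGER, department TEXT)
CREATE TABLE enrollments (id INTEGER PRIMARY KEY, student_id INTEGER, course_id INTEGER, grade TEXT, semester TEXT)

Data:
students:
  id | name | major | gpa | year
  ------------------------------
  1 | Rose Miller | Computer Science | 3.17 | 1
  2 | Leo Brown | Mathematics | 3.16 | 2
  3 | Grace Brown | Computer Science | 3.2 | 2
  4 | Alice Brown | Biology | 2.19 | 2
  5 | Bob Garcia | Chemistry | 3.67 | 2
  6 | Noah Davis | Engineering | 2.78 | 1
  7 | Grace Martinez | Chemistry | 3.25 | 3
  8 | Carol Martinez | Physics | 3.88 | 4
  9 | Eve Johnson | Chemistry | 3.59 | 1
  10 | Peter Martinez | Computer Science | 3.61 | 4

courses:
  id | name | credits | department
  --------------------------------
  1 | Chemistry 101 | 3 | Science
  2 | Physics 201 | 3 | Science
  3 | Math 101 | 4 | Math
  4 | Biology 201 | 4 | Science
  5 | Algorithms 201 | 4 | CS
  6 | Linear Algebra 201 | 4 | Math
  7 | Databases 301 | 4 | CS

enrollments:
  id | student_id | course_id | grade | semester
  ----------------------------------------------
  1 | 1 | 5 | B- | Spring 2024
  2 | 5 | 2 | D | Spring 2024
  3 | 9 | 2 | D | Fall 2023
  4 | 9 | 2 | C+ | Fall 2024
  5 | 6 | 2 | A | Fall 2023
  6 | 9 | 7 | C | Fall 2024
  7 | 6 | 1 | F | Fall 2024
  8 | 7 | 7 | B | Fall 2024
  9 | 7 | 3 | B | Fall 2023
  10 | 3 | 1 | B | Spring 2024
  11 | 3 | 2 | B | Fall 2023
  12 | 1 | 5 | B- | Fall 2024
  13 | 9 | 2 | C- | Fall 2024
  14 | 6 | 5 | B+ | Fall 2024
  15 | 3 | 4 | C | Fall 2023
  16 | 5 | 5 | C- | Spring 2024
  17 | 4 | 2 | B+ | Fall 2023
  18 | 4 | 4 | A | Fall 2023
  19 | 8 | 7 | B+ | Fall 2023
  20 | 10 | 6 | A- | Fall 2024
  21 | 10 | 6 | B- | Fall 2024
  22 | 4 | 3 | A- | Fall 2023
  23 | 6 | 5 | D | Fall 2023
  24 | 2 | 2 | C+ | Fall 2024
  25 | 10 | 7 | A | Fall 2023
SELECT c.id, p.name AS course, c.semester, c.grade FROM enrollments c JOIN courses p ON c.course_id = p.id WHERE p.credits > 3

Execution result:
id | course | semester | grade
1 | Algorithms 201 | Spring 2024 | B-
6 | Databases 301 | Fall 2024 | C
8 | Databases 301 | Fall 2024 | B
9 | Math 101 | Fall 2023 | B
12 | Algorithms 201 | Fall 2024 | B-
14 | Algorithms 201 | Fall 2024 | B+
15 | Biology 201 | Fall 2023 | C
16 | Algorithms 201 | Spring 2024 | C-
18 | Biology 201 | Fall 2023 | A
19 | Databases 301 | Fall 2023 | B+
20 | Linear Algebra 201 | Fall 2024 | A-
21 | Linear Algebra 201 | Fall 2024 | B-
22 | Math 101 | Fall 2023 | A-
23 | Algorithms 201 | Fall 2023 | D
25 | Databases 301 | Fall 2023 | A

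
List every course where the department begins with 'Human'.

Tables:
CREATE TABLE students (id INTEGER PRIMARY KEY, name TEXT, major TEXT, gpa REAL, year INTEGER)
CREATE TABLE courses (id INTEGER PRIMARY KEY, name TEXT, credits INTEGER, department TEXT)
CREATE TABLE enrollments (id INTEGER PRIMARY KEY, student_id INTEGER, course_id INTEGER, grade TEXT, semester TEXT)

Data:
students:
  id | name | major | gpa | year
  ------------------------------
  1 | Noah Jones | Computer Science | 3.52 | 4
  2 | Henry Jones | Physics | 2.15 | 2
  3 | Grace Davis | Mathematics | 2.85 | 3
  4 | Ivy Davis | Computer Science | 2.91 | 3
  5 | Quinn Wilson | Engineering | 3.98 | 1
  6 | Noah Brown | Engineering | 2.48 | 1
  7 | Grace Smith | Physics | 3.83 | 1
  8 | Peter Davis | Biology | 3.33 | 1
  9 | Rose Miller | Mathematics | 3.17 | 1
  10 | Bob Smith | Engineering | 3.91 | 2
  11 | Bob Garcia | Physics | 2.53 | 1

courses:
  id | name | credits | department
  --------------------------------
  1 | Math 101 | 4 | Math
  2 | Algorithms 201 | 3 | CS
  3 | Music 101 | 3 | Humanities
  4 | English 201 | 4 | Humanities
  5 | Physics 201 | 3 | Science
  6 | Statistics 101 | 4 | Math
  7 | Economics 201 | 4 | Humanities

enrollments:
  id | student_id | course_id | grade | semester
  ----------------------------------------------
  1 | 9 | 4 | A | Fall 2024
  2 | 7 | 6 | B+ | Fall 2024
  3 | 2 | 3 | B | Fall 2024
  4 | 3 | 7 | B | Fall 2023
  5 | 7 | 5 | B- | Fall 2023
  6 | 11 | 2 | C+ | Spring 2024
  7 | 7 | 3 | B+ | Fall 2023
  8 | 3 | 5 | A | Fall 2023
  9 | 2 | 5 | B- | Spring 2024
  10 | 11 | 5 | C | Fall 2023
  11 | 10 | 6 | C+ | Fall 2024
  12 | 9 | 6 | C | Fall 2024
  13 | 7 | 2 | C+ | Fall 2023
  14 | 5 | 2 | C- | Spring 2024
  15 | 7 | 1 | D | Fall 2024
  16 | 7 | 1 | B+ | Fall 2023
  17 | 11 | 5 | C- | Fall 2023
SELECT name, department FROM courses WHERE department LIKE 'Human%'

Execution result:
name | department
Music 101 | Humanities
English 201 | Humanities
Economics 201 | Humanities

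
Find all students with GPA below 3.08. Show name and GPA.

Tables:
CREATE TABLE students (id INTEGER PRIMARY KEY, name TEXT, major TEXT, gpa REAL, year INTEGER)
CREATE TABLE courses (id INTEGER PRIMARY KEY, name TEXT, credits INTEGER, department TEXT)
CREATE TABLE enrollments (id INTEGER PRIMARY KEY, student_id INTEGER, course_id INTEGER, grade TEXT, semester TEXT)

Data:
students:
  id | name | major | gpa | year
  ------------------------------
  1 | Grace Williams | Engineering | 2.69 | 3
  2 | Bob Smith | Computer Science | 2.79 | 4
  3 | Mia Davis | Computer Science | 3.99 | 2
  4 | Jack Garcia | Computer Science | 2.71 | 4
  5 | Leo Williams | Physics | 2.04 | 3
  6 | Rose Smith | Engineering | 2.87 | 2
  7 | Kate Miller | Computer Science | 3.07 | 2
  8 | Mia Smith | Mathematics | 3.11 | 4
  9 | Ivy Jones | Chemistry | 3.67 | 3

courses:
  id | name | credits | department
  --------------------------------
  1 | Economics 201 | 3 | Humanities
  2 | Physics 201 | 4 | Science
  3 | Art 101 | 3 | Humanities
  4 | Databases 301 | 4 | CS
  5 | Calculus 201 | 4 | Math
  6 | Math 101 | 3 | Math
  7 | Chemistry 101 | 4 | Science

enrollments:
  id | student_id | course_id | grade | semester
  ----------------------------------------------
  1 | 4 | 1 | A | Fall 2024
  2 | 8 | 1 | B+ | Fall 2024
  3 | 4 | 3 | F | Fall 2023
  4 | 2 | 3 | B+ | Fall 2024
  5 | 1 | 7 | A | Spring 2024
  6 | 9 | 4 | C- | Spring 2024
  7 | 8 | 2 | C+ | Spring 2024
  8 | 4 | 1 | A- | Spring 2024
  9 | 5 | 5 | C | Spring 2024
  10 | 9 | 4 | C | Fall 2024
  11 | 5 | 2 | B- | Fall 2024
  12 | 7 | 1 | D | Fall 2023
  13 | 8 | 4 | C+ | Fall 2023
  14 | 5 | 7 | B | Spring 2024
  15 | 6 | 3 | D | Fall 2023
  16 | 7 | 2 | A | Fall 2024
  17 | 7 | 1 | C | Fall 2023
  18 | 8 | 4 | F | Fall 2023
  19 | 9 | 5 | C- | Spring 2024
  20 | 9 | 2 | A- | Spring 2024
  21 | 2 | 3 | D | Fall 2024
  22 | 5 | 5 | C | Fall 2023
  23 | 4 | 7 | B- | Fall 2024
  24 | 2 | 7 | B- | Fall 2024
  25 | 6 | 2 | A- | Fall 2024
SELECT name, gpa FROM students WHERE gpa < 3.08

Execution result:
name | gpa
Grace Williams | 2.69
Bob Smith | 2.79
Jack Garcia | 2.71
Leo Williams | 2.04
Rose Smith | 2.87
Kate Miller | 3.07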